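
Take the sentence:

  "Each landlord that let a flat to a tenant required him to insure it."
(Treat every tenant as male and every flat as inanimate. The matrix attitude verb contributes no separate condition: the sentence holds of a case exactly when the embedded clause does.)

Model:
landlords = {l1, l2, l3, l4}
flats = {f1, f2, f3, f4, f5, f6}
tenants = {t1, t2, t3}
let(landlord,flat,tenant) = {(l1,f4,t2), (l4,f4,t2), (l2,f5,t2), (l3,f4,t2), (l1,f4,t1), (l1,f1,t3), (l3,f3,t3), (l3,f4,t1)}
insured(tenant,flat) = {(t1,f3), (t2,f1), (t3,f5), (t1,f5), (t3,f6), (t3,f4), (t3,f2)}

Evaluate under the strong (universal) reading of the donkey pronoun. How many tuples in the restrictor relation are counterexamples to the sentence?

8

"him" takes "a tenant" as antecedent and "it" takes "a flat"; both are donkey pronouns co-varying with the restrictor.
Strong reading: for every (l,f,t) with let(l,f,t), insured(t,f).
Restrictor triples: (l1,f1,t3)→insured(t3,f1) ✗  (l1,f4,t1)→insured(t1,f4) ✗  (l1,f4,t2)→insured(t2,f4) ✗  (l2,f5,t2)→insured(t2,f5) ✗  (l3,f3,t3)→insured(t3,f3) ✗  (l3,f4,t1)→insured(t1,f4) ✗  (l3,f4,t2)→insured(t2,f4) ✗  (l4,f4,t2)→insured(t2,f4) ✗
Counterexamples (restrictor triples failing the scope): 8.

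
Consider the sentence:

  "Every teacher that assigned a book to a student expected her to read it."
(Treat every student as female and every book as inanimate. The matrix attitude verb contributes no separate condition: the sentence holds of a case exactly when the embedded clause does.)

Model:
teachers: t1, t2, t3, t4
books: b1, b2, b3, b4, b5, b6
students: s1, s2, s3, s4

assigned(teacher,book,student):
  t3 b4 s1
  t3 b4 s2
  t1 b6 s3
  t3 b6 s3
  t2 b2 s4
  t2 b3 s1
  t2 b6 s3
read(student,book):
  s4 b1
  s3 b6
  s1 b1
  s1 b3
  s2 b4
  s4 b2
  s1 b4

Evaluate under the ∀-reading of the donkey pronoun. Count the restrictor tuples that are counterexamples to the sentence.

"her" takes "a student" as antecedent and "it" takes "a book"; both are donkey pronouns co-varying with the restrictor.
Strong reading: for every (t,b,s) with assigned(t,b,s), read(s,b).
Restrictor triples: (t1,b6,s3)→read(s3,b6) ✓  (t2,b2,s4)→read(s4,b2) ✓  (t2,b3,s1)→read(s1,b3) ✓  (t2,b6,s3)→read(s3,b6) ✓  (t3,b4,s1)→read(s1,b4) ✓  (t3,b4,s2)→read(s2,b4) ✓  (t3,b6,s3)→read(s3,b6) ✓
Counterexamples (restrictor triples failing the scope): 0.

0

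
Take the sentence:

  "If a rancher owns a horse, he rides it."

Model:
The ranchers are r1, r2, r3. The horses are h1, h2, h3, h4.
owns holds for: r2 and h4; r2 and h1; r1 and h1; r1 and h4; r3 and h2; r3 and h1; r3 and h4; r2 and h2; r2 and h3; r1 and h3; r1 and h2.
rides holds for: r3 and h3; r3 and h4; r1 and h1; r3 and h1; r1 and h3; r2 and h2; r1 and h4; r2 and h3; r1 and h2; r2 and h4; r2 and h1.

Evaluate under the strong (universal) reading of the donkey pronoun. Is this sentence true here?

"it" takes "a horse" as antecedent — a donkey pronoun bound across the clause boundary.
Strong reading: for every (r,h) with owns(r,h), rides(r,h).
Restrictor pairs: (r1,h1) ✓  (r1,h2) ✓  (r1,h3) ✓  (r1,h4) ✓  (r2,h1) ✓  (r2,h2) ✓  (r2,h3) ✓  (r2,h4) ✓  (r3,h1) ✓  (r3,h2) ✗  (r3,h4) ✓
Counterexample: (r3,h2) is in owns but fails the scope.

False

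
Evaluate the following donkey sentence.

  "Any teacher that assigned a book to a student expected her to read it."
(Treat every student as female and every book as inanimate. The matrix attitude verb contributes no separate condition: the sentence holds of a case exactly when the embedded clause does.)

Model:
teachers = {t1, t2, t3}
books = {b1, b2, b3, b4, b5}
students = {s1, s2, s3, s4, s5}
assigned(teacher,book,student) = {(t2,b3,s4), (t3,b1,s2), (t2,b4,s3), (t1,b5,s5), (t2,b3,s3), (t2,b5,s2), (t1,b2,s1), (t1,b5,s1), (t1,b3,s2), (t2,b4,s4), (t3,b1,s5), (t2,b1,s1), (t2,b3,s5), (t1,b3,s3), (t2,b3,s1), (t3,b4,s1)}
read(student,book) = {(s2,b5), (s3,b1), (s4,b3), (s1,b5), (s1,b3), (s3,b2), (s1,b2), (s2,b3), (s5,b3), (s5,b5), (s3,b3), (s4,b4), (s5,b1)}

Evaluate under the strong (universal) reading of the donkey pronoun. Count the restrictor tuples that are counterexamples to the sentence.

4

"her" takes "a student" as antecedent and "it" takes "a book"; both are donkey pronouns co-varying with the restrictor.
Strong reading: for every (t,b,s) with assigned(t,b,s), read(s,b).
Restrictor triples: (t1,b2,s1)→read(s1,b2) ✓  (t1,b3,s2)→read(s2,b3) ✓  (t1,b3,s3)→read(s3,b3) ✓  (t1,b5,s1)→read(s1,b5) ✓  (t1,b5,s5)→read(s5,b5) ✓  (t2,b1,s1)→read(s1,b1) ✗  (t2,b3,s1)→read(s1,b3) ✓  (t2,b3,s3)→read(s3,b3) ✓  (t2,b3,s4)→read(s4,b3) ✓  (t2,b3,s5)→read(s5,b3) ✓  (t2,b4,s3)→read(s3,b4) ✗  (t2,b4,s4)→read(s4,b4) ✓  (t2,b5,s2)→read(s2,b5) ✓  (t3,b1,s2)→read(s2,b1) ✗  (t3,b1,s5)→read(s5,b1) ✓  (t3,b4,s1)→read(s1,b4) ✗
Counterexamples (restrictor triples failing the scope): 4.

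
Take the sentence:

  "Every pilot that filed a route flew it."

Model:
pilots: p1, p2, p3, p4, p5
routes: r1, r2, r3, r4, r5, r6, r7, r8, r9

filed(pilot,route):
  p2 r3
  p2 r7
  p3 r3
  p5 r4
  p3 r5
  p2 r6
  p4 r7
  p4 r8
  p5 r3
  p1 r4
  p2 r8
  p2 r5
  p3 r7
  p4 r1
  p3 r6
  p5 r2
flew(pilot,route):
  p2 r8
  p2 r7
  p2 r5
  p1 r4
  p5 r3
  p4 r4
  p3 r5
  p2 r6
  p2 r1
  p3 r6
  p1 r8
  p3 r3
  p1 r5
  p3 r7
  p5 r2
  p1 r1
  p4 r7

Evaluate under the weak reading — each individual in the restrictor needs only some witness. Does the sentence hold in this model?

True

"it" takes "a route" as antecedent — a donkey pronoun bound across the clause boundary.
Weak reading: every pilot p with some filed-route has at least one filed-route r such that flew(p,r).
Per pilot: p1:✓  p2:✓  p3:✓  p4:✓  p5:✓
Every pilot in the restrictor has a witness.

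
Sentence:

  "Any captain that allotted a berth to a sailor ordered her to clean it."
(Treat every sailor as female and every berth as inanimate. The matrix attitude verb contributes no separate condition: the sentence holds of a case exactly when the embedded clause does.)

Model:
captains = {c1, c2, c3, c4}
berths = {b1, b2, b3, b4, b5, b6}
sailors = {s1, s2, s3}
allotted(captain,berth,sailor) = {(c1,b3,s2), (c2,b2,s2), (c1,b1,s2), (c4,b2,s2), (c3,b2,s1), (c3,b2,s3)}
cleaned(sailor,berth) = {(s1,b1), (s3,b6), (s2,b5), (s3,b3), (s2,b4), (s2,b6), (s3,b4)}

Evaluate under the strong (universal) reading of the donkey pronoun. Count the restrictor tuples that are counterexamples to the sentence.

6

"her" takes "a sailor" as antecedent and "it" takes "a berth"; both are donkey pronouns co-varying with the restrictor.
Strong reading: for every (c,b,s) with allotted(c,b,s), cleaned(s,b).
Restrictor triples: (c1,b1,s2)→cleaned(s2,b1) ✗  (c1,b3,s2)→cleaned(s2,b3) ✗  (c2,b2,s2)→cleaned(s2,b2) ✗  (c3,b2,s1)→cleaned(s1,b2) ✗  (c3,b2,s3)→cleaned(s3,b2) ✗  (c4,b2,s2)→cleaned(s2,b2) ✗
Counterexamples (restrictor triples failing the scope): 6.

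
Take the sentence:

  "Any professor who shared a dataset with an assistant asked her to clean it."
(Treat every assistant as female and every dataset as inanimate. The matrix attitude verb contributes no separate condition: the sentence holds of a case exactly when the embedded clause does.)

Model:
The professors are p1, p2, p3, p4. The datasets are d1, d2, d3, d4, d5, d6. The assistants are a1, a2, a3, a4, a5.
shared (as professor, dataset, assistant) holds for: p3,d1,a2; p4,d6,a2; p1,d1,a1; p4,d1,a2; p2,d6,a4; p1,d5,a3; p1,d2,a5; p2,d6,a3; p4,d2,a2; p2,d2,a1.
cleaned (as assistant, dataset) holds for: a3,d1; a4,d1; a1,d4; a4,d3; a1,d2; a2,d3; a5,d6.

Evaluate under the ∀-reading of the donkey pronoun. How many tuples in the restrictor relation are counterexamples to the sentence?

9

"her" takes "an assistant" as antecedent and "it" takes "a dataset"; both are donkey pronouns co-varying with the restrictor.
Strong reading: for every (p,d,a) with shared(p,d,a), cleaned(a,d).
Restrictor triples: (p1,d1,a1)→cleaned(a1,d1) ✗  (p1,d2,a5)→cleaned(a5,d2) ✗  (p1,d5,a3)→cleaned(a3,d5) ✗  (p2,d2,a1)→cleaned(a1,d2) ✓  (p2,d6,a3)→cleaned(a3,d6) ✗  (p2,d6,a4)→cleaned(a4,d6) ✗  (p3,d1,a2)→cleaned(a2,d1) ✗  (p4,d1,a2)→cleaned(a2,d1) ✗  (p4,d2,a2)→cleaned(a2,d2) ✗  (p4,d6,a2)→cleaned(a2,d6) ✗
Counterexamples (restrictor triples failing the scope): 9.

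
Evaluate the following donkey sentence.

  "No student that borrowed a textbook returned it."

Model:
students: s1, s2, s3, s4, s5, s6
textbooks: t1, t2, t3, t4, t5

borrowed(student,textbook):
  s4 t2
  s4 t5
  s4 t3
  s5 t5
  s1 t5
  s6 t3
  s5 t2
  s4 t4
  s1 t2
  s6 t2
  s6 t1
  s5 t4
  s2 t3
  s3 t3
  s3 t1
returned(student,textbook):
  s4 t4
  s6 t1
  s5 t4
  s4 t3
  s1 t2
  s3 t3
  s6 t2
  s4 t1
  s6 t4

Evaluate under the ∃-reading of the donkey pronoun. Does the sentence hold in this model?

"it" takes "a textbook" as antecedent — a donkey pronoun bound across the clause boundary.
Truth condition: for no (s,t) with borrowed(s,t) does returned(s,t) hold.
Restrictor pairs — does the scope hold? (s1,t2):holds  (s1,t5):fails  (s2,t3):fails  (s3,t1):fails  (s3,t3):holds  (s4,t2):fails  (s4,t3):holds  (s4,t4):holds  (s4,t5):fails  (s5,t2):fails  (s5,t4):holds  (s5,t5):fails  (s6,t1):holds  (s6,t2):holds  (s6,t3):fails
Scope holds for 7 pair(s), so the sentence is false.

False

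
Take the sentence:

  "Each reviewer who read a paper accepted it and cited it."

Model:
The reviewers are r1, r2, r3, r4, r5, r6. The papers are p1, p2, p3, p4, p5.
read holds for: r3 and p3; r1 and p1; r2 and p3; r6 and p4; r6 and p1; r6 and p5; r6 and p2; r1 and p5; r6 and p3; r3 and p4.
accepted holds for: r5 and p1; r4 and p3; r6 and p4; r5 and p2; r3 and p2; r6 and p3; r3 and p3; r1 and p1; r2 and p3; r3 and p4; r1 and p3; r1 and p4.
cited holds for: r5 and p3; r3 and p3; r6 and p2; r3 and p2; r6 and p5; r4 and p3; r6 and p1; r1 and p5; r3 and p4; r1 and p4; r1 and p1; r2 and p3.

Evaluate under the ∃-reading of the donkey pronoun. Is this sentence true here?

False

"it" takes "a paper" as antecedent — a donkey pronoun bound across the clause boundary.
Weak reading: every reviewer r with some read-paper has at least one read-paper p such that accepted(r,p) ∧ cited(r,p).
Per reviewer: r1:✓  r2:✓  r3:✓  r6:✗
r6 has no witness among its read-papers.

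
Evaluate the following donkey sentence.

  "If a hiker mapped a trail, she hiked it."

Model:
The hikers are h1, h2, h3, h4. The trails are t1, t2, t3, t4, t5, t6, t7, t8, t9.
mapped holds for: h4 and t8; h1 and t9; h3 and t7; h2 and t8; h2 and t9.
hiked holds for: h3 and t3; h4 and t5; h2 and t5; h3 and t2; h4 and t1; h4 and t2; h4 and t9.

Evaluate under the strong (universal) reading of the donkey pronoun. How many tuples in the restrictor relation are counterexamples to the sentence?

5

"it" takes "a trail" as antecedent — a donkey pronoun bound across the clause boundary.
Strong reading: for every (h,t) with mapped(h,t), hiked(h,t).
Restrictor pairs: (h1,t9) ✗  (h2,t8) ✗  (h2,t9) ✗  (h3,t7) ✗  (h4,t8) ✗
Counterexamples (restrictor pairs failing the scope): 5.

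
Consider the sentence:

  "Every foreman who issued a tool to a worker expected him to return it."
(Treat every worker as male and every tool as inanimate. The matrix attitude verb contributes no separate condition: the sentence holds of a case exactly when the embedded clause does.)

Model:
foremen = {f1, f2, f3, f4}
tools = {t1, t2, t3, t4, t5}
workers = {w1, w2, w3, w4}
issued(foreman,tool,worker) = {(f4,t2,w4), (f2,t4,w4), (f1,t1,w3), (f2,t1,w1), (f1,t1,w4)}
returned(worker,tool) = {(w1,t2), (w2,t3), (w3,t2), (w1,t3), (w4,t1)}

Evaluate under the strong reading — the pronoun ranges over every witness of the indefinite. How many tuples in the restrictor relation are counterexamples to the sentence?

"him" takes "a worker" as antecedent and "it" takes "a tool"; both are donkey pronouns co-varying with the restrictor.
Strong reading: for every (f,t,w) with issued(f,t,w), returned(w,t).
Restrictor triples: (f1,t1,w3)→returned(w3,t1) ✗  (f1,t1,w4)→returned(w4,t1) ✓  (f2,t1,w1)→returned(w1,t1) ✗  (f2,t4,w4)→returned(w4,t4) ✗  (f4,t2,w4)→returned(w4,t2) ✗
Counterexamples (restrictor triples failing the scope): 4.

4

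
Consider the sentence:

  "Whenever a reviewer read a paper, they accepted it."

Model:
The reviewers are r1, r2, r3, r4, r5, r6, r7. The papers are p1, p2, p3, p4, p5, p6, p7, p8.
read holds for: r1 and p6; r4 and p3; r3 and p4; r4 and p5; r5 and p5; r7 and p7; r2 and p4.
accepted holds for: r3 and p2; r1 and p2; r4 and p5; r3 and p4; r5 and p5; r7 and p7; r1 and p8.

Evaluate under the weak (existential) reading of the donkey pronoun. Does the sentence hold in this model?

"it" takes "a paper" as antecedent — a donkey pronoun bound across the clause boundary.
Weak reading: every reviewer r with some read-paper has at least one read-paper p such that accepted(r,p).
Per reviewer: r1:✗  r2:✗  r3:✓  r4:✓  r5:✓  r7:✓
r1 has no witness among its read-papers.

False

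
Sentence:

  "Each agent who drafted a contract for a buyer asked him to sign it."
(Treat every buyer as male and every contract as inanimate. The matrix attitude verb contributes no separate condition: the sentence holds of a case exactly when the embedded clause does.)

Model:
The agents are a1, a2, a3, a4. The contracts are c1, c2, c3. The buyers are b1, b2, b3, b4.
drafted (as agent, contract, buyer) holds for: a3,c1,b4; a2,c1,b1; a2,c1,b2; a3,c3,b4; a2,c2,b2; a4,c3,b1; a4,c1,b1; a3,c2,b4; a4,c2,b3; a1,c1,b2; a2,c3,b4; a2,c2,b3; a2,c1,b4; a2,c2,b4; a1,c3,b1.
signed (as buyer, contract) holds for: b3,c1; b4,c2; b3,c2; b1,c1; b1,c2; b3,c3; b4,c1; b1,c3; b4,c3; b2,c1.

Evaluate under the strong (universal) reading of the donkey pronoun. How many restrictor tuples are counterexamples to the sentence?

"him" takes "a buyer" as antecedent and "it" takes "a contract"; both are donkey pronouns co-varying with the restrictor.
Strong reading: for every (a,c,b) with drafted(a,c,b), signed(b,c).
Restrictor triples: (a1,c1,b2)→signed(b2,c1) ✓  (a1,c3,b1)→signed(b1,c3) ✓  (a2,c1,b1)→signed(b1,c1) ✓  (a2,c1,b2)→signed(b2,c1) ✓  (a2,c1,b4)→signed(b4,c1) ✓  (a2,c2,b2)→signed(b2,c2) ✗  (a2,c2,b3)→signed(b3,c2) ✓  (a2,c2,b4)→signed(b4,c2) ✓  (a2,c3,b4)→signed(b4,c3) ✓  (a3,c1,b4)→signed(b4,c1) ✓  (a3,c2,b4)→signed(b4,c2) ✓  (a3,c3,b4)→signed(b4,c3) ✓  (a4,c1,b1)→signed(b1,c1) ✓  (a4,c2,b3)→signed(b3,c2) ✓  (a4,c3,b1)→signed(b1,c3) ✓
Counterexamples (restrictor triples failing the scope): 1.

1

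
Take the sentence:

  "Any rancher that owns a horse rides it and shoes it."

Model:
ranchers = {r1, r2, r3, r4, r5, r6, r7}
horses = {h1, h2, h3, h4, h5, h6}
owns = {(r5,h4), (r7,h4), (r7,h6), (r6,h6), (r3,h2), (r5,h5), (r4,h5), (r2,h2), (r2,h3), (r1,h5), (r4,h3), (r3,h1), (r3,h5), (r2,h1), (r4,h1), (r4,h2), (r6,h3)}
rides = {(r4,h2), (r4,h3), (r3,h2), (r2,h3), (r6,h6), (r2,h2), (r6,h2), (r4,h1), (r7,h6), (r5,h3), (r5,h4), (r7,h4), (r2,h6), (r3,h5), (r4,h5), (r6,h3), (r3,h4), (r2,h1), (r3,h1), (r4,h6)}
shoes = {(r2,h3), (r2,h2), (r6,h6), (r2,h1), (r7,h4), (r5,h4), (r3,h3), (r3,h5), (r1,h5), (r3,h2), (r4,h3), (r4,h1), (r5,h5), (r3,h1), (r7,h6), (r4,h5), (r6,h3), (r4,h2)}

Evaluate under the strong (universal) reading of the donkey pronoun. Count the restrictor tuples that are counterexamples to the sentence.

"it" takes "a horse" as antecedent — a donkey pronoun bound across the clause boundary.
Strong reading: for every (r,h) with owns(r,h), rides(r,h) ∧ shoes(r,h).
Restrictor pairs: (r1,h5) ✗  (r2,h1) ✓  (r2,h2) ✓  (r2,h3) ✓  (r3,h1) ✓  (r3,h2) ✓  (r3,h5) ✓  (r4,h1) ✓  (r4,h2) ✓  (r4,h3) ✓  (r4,h5) ✓  (r5,h4) ✓  (r5,h5) ✗  (r6,h3) ✓  (r6,h6) ✓  (r7,h4) ✓  (r7,h6) ✓
Counterexamples (restrictor pairs failing the scope): 2.

2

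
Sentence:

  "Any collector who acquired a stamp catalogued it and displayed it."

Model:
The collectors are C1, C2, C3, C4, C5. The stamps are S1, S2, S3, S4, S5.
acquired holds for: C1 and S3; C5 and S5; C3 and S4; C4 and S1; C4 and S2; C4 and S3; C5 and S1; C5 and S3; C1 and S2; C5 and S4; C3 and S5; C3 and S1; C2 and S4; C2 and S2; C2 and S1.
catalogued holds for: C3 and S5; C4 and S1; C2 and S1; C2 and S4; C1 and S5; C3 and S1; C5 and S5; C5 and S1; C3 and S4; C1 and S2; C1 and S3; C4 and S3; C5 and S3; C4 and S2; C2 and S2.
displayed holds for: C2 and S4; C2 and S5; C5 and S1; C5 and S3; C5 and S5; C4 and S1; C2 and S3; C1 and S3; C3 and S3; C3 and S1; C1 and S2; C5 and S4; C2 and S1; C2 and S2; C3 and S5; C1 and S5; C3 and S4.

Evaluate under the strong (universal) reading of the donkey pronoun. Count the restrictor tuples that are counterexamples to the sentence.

"it" takes "a stamp" as antecedent — a donkey pronoun bound across the clause boundary.
Strong reading: for every (c,s) with acquired(c,s), catalogued(c,s) ∧ displayed(c,s).
Restrictor pairs: (C1,S2) ✓  (C1,S3) ✓  (C2,S1) ✓  (C2,S2) ✓  (C2,S4) ✓  (C3,S1) ✓  (C3,S4) ✓  (C3,S5) ✓  (C4,S1) ✓  (C4,S2) ✗  (C4,S3) ✗  (C5,S1) ✓  (C5,S3) ✓  (C5,S4) ✗  (C5,S5) ✓
Counterexamples (restrictor pairs failing the scope): 3.

3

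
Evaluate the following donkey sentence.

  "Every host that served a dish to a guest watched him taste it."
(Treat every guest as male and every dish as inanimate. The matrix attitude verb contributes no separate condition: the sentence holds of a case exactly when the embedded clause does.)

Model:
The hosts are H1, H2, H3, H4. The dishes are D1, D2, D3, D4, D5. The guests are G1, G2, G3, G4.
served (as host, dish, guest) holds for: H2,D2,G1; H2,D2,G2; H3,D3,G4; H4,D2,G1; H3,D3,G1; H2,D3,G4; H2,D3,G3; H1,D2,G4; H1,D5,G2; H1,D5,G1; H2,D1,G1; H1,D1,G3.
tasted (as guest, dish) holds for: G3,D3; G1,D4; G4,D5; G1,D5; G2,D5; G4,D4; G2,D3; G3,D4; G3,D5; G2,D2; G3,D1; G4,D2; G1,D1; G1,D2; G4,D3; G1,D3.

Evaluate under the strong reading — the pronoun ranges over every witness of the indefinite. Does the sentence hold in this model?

"him" takes "a guest" as antecedent and "it" takes "a dish"; both are donkey pronouns co-varying with the restrictor.
Strong reading: for every (h,d,g) with served(h,d,g), tasted(g,d).
Restrictor triples: (H1,D1,G3)→tasted(G3,D1) ✓  (H1,D2,G4)→tasted(G4,D2) ✓  (H1,D5,G1)→tasted(G1,D5) ✓  (H1,D5,G2)→tasted(G2,D5) ✓  (H2,D1,G1)→tasted(G1,D1) ✓  (H2,D2,G1)→tasted(G1,D2) ✓  (H2,D2,G2)→tasted(G2,D2) ✓  (H2,D3,G3)→tasted(G3,D3) ✓  (H2,D3,G4)→tasted(G4,D3) ✓  (H3,D3,G1)→tasted(G1,D3) ✓  (H3,D3,G4)→tasted(G4,D3) ✓  (H4,D2,G1)→tasted(G1,D2) ✓
Every restrictor triple satisfies the scope.

True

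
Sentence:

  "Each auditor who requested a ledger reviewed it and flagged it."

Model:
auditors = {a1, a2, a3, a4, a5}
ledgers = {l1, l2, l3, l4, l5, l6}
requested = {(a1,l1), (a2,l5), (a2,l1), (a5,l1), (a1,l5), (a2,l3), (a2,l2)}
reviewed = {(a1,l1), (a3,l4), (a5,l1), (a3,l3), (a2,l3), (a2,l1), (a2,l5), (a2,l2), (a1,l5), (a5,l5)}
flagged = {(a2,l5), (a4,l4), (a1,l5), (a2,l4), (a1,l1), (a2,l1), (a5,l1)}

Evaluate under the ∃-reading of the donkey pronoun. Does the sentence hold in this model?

True

"it" takes "a ledger" as antecedent — a donkey pronoun bound across the clause boundary.
Weak reading: every auditor a with some requested-ledger has at least one requested-ledger l such that reviewed(a,l) ∧ flagged(a,l).
Per auditor: a1:✓  a2:✓  a5:✓
Every auditor in the restrictor has a witness.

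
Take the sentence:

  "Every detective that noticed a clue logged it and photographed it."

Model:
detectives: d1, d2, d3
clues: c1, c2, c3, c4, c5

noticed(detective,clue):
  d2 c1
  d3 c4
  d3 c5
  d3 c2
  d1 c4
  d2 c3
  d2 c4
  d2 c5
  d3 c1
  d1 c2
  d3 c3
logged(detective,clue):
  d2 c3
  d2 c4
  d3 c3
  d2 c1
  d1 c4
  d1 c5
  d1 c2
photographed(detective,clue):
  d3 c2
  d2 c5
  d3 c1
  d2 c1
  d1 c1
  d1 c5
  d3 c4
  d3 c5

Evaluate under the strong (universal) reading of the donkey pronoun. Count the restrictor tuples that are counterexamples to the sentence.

10

"it" takes "a clue" as antecedent — a donkey pronoun bound across the clause boundary.
Strong reading: for every (d,c) with noticed(d,c), logged(d,c) ∧ photographed(d,c).
Restrictor pairs: (d1,c2) ✗  (d1,c4) ✗  (d2,c1) ✓  (d2,c3) ✗  (d2,c4) ✗  (d2,c5) ✗  (d3,c1) ✗  (d3,c2) ✗  (d3,c3) ✗  (d3,c4) ✗  (d3,c5) ✗
Counterexamples (restrictor pairs failing the scope): 10.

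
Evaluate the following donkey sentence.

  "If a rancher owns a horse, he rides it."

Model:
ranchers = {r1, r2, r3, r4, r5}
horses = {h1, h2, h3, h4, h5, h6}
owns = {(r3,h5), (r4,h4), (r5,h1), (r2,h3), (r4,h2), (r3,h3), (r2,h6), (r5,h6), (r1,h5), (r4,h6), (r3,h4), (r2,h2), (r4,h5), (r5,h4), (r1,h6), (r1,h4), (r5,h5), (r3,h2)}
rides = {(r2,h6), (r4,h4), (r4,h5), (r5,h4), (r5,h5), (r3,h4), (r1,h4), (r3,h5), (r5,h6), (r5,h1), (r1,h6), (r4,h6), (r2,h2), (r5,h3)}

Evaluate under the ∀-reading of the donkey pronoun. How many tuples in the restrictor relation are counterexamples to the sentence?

5

"it" takes "a horse" as antecedent — a donkey pronoun bound across the clause boundary.
Strong reading: for every (r,h) with owns(r,h), rides(r,h).
Restrictor pairs: (r1,h4) ✓  (r1,h5) ✗  (r1,h6) ✓  (r2,h2) ✓  (r2,h3) ✗  (r2,h6) ✓  (r3,h2) ✗  (r3,h3) ✗  (r3,h4) ✓  (r3,h5) ✓  (r4,h2) ✗  (r4,h4) ✓  (r4,h5) ✓  (r4,h6) ✓  (r5,h1) ✓  (r5,h4) ✓  (r5,h5) ✓  (r5,h6) ✓
Counterexamples (restrictor pairs failing the scope): 5.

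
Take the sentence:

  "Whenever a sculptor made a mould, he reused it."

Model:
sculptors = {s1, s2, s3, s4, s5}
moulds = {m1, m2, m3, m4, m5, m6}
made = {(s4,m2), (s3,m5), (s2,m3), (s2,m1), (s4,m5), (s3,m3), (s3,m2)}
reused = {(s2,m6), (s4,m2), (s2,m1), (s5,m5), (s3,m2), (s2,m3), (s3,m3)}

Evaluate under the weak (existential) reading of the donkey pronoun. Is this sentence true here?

"it" takes "a mould" as antecedent — a donkey pronoun bound across the clause boundary.
Weak reading: every sculptor s with some made-mould has at least one made-mould m such that reused(s,m).
Per sculptor: s2:✓  s3:✓  s4:✓
Every sculptor in the restrictor has a witness.

True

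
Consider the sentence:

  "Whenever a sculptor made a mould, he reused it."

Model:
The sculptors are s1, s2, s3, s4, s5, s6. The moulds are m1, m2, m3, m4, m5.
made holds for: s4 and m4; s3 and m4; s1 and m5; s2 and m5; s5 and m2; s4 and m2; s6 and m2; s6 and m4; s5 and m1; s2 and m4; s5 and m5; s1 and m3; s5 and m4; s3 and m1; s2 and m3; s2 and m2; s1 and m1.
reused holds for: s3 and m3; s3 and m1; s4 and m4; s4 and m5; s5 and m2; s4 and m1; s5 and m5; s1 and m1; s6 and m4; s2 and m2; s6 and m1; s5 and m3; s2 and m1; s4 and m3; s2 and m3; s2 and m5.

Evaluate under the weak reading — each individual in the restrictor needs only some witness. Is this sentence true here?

True

"it" takes "a mould" as antecedent — a donkey pronoun bound across the clause boundary.
Weak reading: every sculptor s with some made-mould has at least one made-mould m such that reused(s,m).
Per sculptor: s1:✓  s2:✓  s3:✓  s4:✓  s5:✓  s6:✓
Every sculptor in the restrictor has a witness.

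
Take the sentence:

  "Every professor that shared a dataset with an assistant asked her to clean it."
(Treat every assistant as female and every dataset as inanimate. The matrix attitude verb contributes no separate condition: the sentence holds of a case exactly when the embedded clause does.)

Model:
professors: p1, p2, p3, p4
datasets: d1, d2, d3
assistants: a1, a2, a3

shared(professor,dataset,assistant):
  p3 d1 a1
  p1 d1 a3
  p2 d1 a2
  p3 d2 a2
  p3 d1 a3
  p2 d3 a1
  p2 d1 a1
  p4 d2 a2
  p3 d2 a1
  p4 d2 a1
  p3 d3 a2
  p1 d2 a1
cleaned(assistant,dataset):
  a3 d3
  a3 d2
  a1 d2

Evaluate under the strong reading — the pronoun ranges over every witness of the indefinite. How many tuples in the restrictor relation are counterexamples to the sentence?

9

"her" takes "an assistant" as antecedent and "it" takes "a dataset"; both are donkey pronouns co-varying with the restrictor.
Strong reading: for every (p,d,a) with shared(p,d,a), cleaned(a,d).
Restrictor triples: (p1,d1,a3)→cleaned(a3,d1) ✗  (p1,d2,a1)→cleaned(a1,d2) ✓  (p2,d1,a1)→cleaned(a1,d1) ✗  (p2,d1,a2)→cleaned(a2,d1) ✗  (p2,d3,a1)→cleaned(a1,d3) ✗  (p3,d1,a1)→cleaned(a1,d1) ✗  (p3,d1,a3)→cleaned(a3,d1) ✗  (p3,d2,a1)→cleaned(a1,d2) ✓  (p3,d2,a2)→cleaned(a2,d2) ✗  (p3,d3,a2)→cleaned(a2,d3) ✗  (p4,d2,a1)→cleaned(a1,d2) ✓  (p4,d2,a2)→cleaned(a2,d2) ✗
Counterexamples (restrictor triples failing the scope): 9.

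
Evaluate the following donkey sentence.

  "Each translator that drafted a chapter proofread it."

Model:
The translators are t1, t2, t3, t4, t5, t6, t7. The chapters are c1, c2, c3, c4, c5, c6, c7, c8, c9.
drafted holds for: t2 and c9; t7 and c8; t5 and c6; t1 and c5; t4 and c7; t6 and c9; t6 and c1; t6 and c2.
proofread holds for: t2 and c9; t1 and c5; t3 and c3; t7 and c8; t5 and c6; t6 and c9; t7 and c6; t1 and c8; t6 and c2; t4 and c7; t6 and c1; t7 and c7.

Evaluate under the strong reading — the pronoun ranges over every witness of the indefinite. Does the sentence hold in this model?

True

"it" takes "a chapter" as antecedent — a donkey pronoun bound across the clause boundary.
Strong reading: for every (t,c) with drafted(t,c), proofread(t,c).
Restrictor pairs: (t1,c5) ✓  (t2,c9) ✓  (t4,c7) ✓  (t5,c6) ✓  (t6,c1) ✓  (t6,c2) ✓  (t6,c9) ✓  (t7,c8) ✓
Every restrictor pair satisfies the scope.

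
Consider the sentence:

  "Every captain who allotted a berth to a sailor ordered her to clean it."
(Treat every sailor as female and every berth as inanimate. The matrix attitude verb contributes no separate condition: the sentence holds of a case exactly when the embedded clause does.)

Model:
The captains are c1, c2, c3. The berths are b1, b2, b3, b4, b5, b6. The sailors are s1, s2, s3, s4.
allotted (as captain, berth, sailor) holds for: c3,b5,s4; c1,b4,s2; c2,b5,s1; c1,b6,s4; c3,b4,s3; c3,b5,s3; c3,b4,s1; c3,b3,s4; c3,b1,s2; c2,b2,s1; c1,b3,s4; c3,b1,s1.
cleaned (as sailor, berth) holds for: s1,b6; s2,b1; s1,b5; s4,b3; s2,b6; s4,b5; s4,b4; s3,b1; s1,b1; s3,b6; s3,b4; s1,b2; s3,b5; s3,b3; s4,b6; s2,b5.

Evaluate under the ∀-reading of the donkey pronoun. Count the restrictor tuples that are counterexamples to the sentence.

"her" takes "a sailor" as antecedent and "it" takes "a berth"; both are donkey pronouns co-varying with the restrictor.
Strong reading: for every (c,b,s) with allotted(c,b,s), cleaned(s,b).
Restrictor triples: (c1,b3,s4)→cleaned(s4,b3) ✓  (c1,b4,s2)→cleaned(s2,b4) ✗  (c1,b6,s4)→cleaned(s4,b6) ✓  (c2,b2,s1)→cleaned(s1,b2) ✓  (c2,b5,s1)→cleaned(s1,b5) ✓  (c3,b1,s1)→cleaned(s1,b1) ✓  (c3,b1,s2)→cleaned(s2,b1) ✓  (c3,b3,s4)→cleaned(s4,b3) ✓  (c3,b4,s1)→cleaned(s1,b4) ✗  (c3,b4,s3)→cleaned(s3,b4) ✓  (c3,b5,s3)→cleaned(s3,b5) ✓  (c3,b5,s4)→cleaned(s4,b5) ✓
Counterexamples (restrictor triples failing the scope): 2.

2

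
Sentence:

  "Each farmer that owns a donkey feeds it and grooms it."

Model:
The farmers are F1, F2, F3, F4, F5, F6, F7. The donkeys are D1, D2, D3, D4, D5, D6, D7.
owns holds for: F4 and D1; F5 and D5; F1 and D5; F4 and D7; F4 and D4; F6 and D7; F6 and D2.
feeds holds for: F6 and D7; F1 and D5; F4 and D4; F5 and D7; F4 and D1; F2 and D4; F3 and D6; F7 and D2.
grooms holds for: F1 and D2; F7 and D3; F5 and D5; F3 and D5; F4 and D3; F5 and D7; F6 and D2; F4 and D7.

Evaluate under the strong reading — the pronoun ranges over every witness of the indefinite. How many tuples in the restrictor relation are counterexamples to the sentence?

7

"it" takes "a donkey" as antecedent — a donkey pronoun bound across the clause boundary.
Strong reading: for every (f,d) with owns(f,d), feeds(f,d) ∧ grooms(f,d).
Restrictor pairs: (F1,D5) ✗  (F4,D1) ✗  (F4,D4) ✗  (F4,D7) ✗  (F5,D5) ✗  (F6,D2) ✗  (F6,D7) ✗
Counterexamples (restrictor pairs failing the scope): 7.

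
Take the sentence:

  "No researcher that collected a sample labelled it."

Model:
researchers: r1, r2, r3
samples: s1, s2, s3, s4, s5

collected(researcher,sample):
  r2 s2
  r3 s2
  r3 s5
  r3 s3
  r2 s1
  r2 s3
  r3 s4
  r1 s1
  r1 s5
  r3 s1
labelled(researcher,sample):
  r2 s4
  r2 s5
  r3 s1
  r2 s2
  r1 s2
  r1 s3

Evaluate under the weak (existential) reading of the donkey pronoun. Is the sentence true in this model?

"it" takes "a sample" as antecedent — a donkey pronoun bound across the clause boundary.
Truth condition: for no (r,s) with collected(r,s) does labelled(r,s) hold.
Restrictor pairs — does the scope hold? (r1,s1):fails  (r1,s5):fails  (r2,s1):fails  (r2,s2):holds  (r2,s3):fails  (r3,s1):holds  (r3,s2):fails  (r3,s3):fails  (r3,s4):fails  (r3,s5):fails
Scope holds for 2 pair(s), so the sentence is false.

False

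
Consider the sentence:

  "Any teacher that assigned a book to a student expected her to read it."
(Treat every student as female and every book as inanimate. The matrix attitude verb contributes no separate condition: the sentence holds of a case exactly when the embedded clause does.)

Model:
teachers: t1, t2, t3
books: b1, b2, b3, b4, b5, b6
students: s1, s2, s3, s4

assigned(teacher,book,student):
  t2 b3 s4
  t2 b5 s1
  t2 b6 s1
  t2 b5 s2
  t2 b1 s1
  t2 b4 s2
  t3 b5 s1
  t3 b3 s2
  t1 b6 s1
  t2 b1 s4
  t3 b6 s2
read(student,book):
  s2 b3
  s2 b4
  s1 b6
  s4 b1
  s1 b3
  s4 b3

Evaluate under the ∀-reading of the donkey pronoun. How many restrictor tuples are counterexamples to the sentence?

"her" takes "a student" as antecedent and "it" takes "a book"; both are donkey pronouns co-varying with the restrictor.
Strong reading: for every (t,b,s) with assigned(t,b,s), read(s,b).
Restrictor triples: (t1,b6,s1)→read(s1,b6) ✓  (t2,b1,s1)→read(s1,b1) ✗  (t2,b1,s4)→read(s4,b1) ✓  (t2,b3,s4)→read(s4,b3) ✓  (t2,b4,s2)→read(s2,b4) ✓  (t2,b5,s1)→read(s1,b5) ✗  (t2,b5,s2)→read(s2,b5) ✗  (t2,b6,s1)→read(s1,b6) ✓  (t3,b3,s2)→read(s2,b3) ✓  (t3,b5,s1)→read(s1,b5) ✗  (t3,b6,s2)→read(s2,b6) ✗
Counterexamples (restrictor triples failing the scope): 5.

5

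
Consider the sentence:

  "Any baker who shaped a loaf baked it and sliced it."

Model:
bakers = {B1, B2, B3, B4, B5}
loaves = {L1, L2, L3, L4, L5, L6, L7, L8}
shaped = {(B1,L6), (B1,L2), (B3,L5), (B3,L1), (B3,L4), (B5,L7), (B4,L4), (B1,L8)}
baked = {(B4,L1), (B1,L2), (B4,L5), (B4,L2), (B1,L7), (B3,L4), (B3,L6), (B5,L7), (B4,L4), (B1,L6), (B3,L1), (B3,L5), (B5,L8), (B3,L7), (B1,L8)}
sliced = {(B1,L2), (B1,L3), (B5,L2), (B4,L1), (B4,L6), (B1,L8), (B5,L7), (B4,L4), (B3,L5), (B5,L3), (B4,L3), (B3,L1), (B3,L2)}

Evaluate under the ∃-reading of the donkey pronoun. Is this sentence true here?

"it" takes "a loaf" as antecedent — a donkey pronoun bound across the clause boundary.
Weak reading: every baker b with some shaped-loaf has at least one shaped-loaf l such that baked(b,l) ∧ sliced(b,l).
Per baker: B1:✓  B3:✓  B4:✓  B5:✓
Every baker in the restrictor has a witness.

True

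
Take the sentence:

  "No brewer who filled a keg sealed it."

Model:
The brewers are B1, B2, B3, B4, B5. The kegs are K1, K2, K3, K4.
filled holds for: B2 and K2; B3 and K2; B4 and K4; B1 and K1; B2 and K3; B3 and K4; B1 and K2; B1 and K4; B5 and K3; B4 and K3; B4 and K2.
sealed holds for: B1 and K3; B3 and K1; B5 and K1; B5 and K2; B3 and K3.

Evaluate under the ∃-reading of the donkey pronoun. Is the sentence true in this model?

True

"it" takes "a keg" as antecedent — a donkey pronoun bound across the clause boundary.
Truth condition: for no (b,k) with filled(b,k) does sealed(b,k) hold.
Restrictor pairs — does the scope hold? (B1,K1):fails  (B1,K2):fails  (B1,K4):fails  (B2,K2):fails  (B2,K3):fails  (B3,K2):fails  (B3,K4):fails  (B4,K2):fails  (B4,K3):fails  (B4,K4):fails  (B5,K3):fails
Scope holds for no restrictor pair, so the sentence is true.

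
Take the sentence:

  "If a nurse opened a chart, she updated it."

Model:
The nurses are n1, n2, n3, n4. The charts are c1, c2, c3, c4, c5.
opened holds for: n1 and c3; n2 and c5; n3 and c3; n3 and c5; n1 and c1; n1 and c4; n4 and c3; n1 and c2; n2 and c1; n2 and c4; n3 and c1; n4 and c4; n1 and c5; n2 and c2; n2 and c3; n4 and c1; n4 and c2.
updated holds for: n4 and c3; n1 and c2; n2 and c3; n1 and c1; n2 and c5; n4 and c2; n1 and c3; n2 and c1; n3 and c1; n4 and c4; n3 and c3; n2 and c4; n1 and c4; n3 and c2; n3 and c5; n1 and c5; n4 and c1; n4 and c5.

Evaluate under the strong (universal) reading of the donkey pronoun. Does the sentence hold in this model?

False

"it" takes "a chart" as antecedent — a donkey pronoun bound across the clause boundary.
Strong reading: for every (n,c) with opened(n,c), updated(n,c).
Restrictor pairs: (n1,c1) ✓  (n1,c2) ✓  (n1,c3) ✓  (n1,c4) ✓  (n1,c5) ✓  (n2,c1) ✓  (n2,c2) ✗  (n2,c3) ✓  (n2,c4) ✓  (n2,c5) ✓  (n3,c1) ✓  (n3,c3) ✓  (n3,c5) ✓  (n4,c1) ✓  (n4,c2) ✓  (n4,c3) ✓  (n4,c4) ✓
Counterexample: (n2,c2) is in opened but fails the scope.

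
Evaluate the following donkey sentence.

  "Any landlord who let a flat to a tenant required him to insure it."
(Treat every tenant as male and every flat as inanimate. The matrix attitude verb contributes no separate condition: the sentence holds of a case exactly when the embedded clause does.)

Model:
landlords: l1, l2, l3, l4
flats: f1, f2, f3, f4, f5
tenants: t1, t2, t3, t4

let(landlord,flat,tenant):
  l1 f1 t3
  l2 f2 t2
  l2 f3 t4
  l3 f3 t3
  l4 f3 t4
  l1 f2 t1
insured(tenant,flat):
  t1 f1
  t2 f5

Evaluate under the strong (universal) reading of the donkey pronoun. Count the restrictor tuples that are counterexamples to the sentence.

6

"him" takes "a tenant" as antecedent and "it" takes "a flat"; both are donkey pronouns co-varying with the restrictor.
Strong reading: for every (l,f,t) with let(l,f,t), insured(t,f).
Restrictor triples: (l1,f1,t3)→insured(t3,f1) ✗  (l1,f2,t1)→insured(t1,f2) ✗  (l2,f2,t2)→insured(t2,f2) ✗  (l2,f3,t4)→insured(t4,f3) ✗  (l3,f3,t3)→insured(t3,f3) ✗  (l4,f3,t4)→insured(t4,f3) ✗
Counterexamples (restrictor triples failing the scope): 6.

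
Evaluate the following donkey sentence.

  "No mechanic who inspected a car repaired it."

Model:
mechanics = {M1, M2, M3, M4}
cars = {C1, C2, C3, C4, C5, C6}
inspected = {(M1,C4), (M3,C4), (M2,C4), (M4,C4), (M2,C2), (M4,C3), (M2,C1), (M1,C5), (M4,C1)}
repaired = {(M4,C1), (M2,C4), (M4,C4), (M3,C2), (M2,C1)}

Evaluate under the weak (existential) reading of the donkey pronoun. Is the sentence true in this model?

"it" takes "a car" as antecedent — a donkey pronoun bound across the clause boundary.
Truth condition: for no (m,c) with inspected(m,c) does repaired(m,c) hold.
Restrictor pairs — does the scope hold? (M1,C4):fails  (M1,C5):fails  (M2,C1):holds  (M2,C2):fails  (M2,C4):holds  (M3,C4):fails  (M4,C1):holds  (M4,C3):fails  (M4,C4):holds
Scope holds for 4 pair(s), so the sentence is false.

False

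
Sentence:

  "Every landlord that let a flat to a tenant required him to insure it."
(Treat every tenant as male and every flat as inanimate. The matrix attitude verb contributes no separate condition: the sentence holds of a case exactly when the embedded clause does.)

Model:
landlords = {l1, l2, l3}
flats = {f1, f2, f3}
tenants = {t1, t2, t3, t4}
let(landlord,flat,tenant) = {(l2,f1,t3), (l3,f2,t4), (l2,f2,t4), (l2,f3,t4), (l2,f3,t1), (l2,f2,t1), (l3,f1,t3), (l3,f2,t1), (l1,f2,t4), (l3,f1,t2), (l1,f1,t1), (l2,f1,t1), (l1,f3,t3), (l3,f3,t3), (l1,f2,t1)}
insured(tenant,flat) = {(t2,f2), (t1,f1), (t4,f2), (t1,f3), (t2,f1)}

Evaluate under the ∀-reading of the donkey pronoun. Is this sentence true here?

False

"him" takes "a tenant" as antecedent and "it" takes "a flat"; both are donkey pronouns co-varying with the restrictor.
Strong reading: for every (l,f,t) with let(l,f,t), insured(t,f).
Restrictor triples: (l1,f1,t1)→insured(t1,f1) ✓  (l1,f2,t1)→insured(t1,f2) ✗  (l1,f2,t4)→insured(t4,f2) ✓  (l1,f3,t3)→insured(t3,f3) ✗  (l2,f1,t1)→insured(t1,f1) ✓  (l2,f1,t3)→insured(t3,f1) ✗  (l2,f2,t1)→insured(t1,f2) ✗  (l2,f2,t4)→insured(t4,f2) ✓  (l2,f3,t1)→insured(t1,f3) ✓  (l2,f3,t4)→insured(t4,f3) ✗  (l3,f1,t2)→insured(t2,f1) ✓  (l3,f1,t3)→insured(t3,f1) ✗  (l3,f2,t1)→insured(t1,f2) ✗  (l3,f2,t4)→insured(t4,f2) ✓  (l3,f3,t3)→insured(t3,f3) ✗
Counterexample: (l1,f2,t1) — insured(t1,f2) does not hold.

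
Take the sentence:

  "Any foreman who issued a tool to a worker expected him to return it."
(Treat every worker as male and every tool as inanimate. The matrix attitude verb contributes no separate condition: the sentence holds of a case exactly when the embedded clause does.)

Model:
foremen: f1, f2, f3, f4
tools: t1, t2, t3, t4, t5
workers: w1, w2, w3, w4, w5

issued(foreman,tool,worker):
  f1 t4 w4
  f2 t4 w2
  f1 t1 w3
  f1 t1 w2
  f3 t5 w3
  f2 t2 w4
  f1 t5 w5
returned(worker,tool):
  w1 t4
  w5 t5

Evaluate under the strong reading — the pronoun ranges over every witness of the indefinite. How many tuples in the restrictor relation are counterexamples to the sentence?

"him" takes "a worker" as antecedent and "it" takes "a tool"; both are donkey pronouns co-varying with the restrictor.
Strong reading: for every (f,t,w) with issued(f,t,w), returned(w,t).
Restrictor triples: (f1,t1,w2)→returned(w2,t1) ✗  (f1,t1,w3)→returned(w3,t1) ✗  (f1,t4,w4)→returned(w4,t4) ✗  (f1,t5,w5)→returned(w5,t5) ✓  (f2,t2,w4)→returned(w4,t2) ✗  (f2,t4,w2)→returned(w2,t4) ✗  (f3,t5,w3)→returned(w3,t5) ✗
Counterexamples (restrictor triples failing the scope): 6.

6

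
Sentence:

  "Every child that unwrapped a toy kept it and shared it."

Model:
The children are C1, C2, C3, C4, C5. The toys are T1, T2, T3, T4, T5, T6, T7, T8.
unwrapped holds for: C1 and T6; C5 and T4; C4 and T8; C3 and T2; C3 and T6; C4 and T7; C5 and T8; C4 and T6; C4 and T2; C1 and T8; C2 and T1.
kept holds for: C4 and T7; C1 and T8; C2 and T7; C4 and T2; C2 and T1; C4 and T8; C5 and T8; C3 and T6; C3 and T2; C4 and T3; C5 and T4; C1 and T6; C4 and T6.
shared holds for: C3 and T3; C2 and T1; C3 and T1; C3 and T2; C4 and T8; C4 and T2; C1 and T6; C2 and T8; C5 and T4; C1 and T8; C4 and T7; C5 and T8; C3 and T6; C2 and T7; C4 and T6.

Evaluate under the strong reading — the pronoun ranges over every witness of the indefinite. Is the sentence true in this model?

True

"it" takes "a toy" as antecedent — a donkey pronoun bound across the clause boundary.
Strong reading: for every (c,t) with unwrapped(c,t), kept(c,t) ∧ shared(c,t).
Restrictor pairs: (C1,T6) ✓  (C1,T8) ✓  (C2,T1) ✓  (C3,T2) ✓  (C3,T6) ✓  (C4,T2) ✓  (C4,T6) ✓  (C4,T7) ✓  (C4,T8) ✓  (C5,T4) ✓  (C5,T8) ✓
Every restrictor pair satisfies the scope.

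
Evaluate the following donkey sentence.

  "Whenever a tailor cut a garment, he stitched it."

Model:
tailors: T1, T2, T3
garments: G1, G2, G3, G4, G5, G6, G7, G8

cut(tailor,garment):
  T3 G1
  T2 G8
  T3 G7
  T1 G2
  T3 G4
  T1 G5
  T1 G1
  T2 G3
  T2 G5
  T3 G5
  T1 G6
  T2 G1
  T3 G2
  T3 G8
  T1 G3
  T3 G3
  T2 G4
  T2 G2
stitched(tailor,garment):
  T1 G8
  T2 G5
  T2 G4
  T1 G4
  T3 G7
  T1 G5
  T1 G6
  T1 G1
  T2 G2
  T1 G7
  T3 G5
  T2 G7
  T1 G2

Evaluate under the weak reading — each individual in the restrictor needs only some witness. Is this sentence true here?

True

"it" takes "a garment" as antecedent — a donkey pronoun bound across the clause boundary.
Weak reading: every tailor t with some cut-garment has at least one cut-garment g such that stitched(t,g).
Per tailor: T1:✓  T2:✓  T3:✓
Every tailor in the restrictor has a witness.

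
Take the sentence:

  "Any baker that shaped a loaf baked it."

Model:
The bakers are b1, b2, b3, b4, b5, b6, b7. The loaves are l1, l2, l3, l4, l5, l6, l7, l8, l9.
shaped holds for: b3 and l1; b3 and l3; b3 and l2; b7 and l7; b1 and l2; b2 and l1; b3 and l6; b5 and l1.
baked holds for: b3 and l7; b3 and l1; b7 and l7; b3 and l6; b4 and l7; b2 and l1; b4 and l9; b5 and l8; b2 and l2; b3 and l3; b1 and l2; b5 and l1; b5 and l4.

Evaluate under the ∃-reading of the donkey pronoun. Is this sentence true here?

"it" takes "a loaf" as antecedent — a donkey pronoun bound across the clause boundary.
Weak reading: every baker b with some shaped-loaf has at least one shaped-loaf l such that baked(b,l).
Per baker: b1:✓  b2:✓  b3:✓  b5:✓  b7:✓
Every baker in the restrictor has a witness.

True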